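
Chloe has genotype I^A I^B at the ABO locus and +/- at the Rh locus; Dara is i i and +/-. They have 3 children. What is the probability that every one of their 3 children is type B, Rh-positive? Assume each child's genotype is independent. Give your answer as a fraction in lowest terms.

ABO cross I^A I^B × i i → 1/2 A, 1/2 B.
Rh cross +/- × +/- → 3/4 Rh+, 1/4 Rh-; so P(type B, Rh-positive) = 1/2 × 3/4 = 3/8 per child.
All 3 independent: (3/8)^3 = 27/512.

27/512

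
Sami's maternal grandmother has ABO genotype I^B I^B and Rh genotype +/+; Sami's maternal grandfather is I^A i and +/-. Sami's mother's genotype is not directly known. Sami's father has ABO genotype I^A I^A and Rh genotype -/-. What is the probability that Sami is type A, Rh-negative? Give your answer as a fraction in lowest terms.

Sami's mother's ABO genotype from I^B I^B × I^A i: 1/2 I^A I^B, 1/2 I^B i.
Crossing each possibility with the father I^A I^A and summing P(type A): 1/2·1/2 + 1/2·1/2 = 1/2.
Similarly for Rh via the mother's Rh distribution: P(Rh-) = 1/4.
Independent loci: 1/2 × 1/4 = 1/8.

1/8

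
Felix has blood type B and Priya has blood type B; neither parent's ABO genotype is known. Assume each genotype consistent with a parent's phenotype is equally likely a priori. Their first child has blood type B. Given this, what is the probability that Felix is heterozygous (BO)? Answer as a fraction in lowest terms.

7/15

Possible genotypes: Felix ∈ {BB, BO}; Priya ∈ {BB, BO}.
Weight each parental genotype pair by prior × P(type-B child):
  BB × BB: posterior weight 4/15.
  BB × BO: posterior weight 4/15.
  BO × BB: posterior weight 4/15.
  BO × BO: posterior weight 1/5.
Sum the posterior weight over pairs where Felix is BO: 7/15.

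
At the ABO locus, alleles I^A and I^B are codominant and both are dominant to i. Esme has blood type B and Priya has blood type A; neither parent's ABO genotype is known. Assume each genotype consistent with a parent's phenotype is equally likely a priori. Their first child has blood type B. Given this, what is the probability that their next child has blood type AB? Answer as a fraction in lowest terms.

5/12

Possible genotypes: Esme ∈ {I^B I^B, I^B i}; Priya ∈ {I^A I^A, I^A i}.
Weight each parental genotype pair by prior × P(type-B child):
  I^B I^B × I^A i: posterior weight 2/3; P(next child type AB) = 1/2.
  I^B i × I^A i: posterior weight 1/3; P(next child type AB) = 1/4.
Weighted sum = 5/12.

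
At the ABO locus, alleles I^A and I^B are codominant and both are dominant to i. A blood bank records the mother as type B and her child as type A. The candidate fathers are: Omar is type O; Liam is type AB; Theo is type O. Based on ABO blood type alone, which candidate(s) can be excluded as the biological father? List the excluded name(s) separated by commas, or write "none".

A candidate is excluded only if no genotype consistent with his phenotype could produce a type A child with a type B mother.
Omar (type O): no genotype consistent with that phenotype can produce a type-A child with a type-B mother.
Theo (type O): no genotype consistent with that phenotype can produce a type-A child with a type-B mother.

Omar, Theo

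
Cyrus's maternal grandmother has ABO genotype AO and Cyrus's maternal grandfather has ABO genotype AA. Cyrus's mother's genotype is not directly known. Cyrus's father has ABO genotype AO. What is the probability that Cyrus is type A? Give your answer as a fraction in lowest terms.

Cyrus's mother's ABO genotype from AO × AA: 1/2 AA, 1/2 AO.
Crossing each possibility with the father AO and summing P(type A): 1/2·1 + 1/2·3/4 = 7/8.

7/8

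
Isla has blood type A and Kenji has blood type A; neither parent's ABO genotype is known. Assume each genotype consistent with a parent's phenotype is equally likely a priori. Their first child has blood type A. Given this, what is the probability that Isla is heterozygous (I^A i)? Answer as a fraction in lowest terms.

Possible genotypes: Isla ∈ {I^A I^A, I^A i}; Kenji ∈ {I^A I^A, I^A i}.
Weight each parental genotype pair by prior × P(type-A child):
  I^A I^A × I^A I^A: posterior weight 4/15.
  I^A I^A × I^A i: posterior weight 4/15.
  I^A i × I^A I^A: posterior weight 4/15.
  I^A i × I^A i: posterior weight 1/5.
Sum the posterior weight over pairs where Isla is I^A i: 7/15.

7/15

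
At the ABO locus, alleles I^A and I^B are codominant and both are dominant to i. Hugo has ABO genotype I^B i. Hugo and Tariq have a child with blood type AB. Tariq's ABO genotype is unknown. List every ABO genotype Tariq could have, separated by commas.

I^A I^A, I^A I^B, I^A i

For each candidate genotype of Tariq, check whether crossing it with I^B i can produce every observed child phenotype.
  I^A I^A → possible child types {A, AB} ✓
  I^A I^B → possible child types {A, B, AB} ✓
  I^A i → possible child types {O, A, B, AB} ✓
  I^B I^B → possible child types {B} ✗
  I^B i → possible child types {O, B} ✗
  i i → possible child types {O, B} ✗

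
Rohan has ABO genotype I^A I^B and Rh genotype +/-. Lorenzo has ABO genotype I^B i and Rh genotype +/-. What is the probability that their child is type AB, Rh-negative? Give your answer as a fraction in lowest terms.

1/16

ABO cross I^A I^B × I^B i → offspring phenotypes: 1/4 A, 1/2 B, 1/4 AB.
Rh cross +/- × +/- → 3/4 Rh+, 1/4 Rh-.
Independent loci: P(type AB, Rh-negative) = 1/4 × 1/4 = 1/16.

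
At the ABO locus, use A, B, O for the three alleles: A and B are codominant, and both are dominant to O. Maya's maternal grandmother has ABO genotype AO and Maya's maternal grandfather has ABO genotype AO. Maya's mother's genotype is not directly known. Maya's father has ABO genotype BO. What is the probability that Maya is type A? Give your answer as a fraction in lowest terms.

Maya's mother's ABO genotype from AO × AO: 1/4 AA, 1/2 AO, 1/4 OO.
Crossing each possibility with the father BO and summing P(type A): 1/4·1/2 + 1/2·1/4 + 1/4·0 = 1/4.

1/4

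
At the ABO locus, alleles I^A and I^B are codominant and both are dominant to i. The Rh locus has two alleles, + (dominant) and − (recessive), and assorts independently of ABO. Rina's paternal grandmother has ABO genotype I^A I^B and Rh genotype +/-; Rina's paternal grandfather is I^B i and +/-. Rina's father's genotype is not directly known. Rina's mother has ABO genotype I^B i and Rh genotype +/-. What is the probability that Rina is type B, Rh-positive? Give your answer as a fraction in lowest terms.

Rina's father's ABO genotype from I^A I^B × I^B i: 1/4 I^A I^B, 1/4 I^A i, 1/4 I^B I^B, 1/4 I^B i.
Crossing each possibility with the mother I^B i and summing P(type B): 1/4·1/2 + 1/4·1/4 + 1/4·1 + 1/4·3/4 = 5/8.
Similarly for Rh via the father's Rh distribution: P(Rh+) = 3/4.
Independent loci: 5/8 × 3/4 = 15/32.

15/32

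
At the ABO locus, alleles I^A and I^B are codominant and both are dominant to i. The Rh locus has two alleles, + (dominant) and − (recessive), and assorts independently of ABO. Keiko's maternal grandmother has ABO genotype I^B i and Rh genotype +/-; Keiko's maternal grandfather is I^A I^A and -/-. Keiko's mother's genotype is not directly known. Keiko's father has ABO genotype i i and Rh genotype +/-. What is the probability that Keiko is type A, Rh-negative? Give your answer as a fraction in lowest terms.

Keiko's mother's ABO genotype from I^B i × I^A I^A: 1/2 I^A I^B, 1/2 I^A i.
Crossing each possibility with the father i i and summing P(type A): 1/2·1/2 + 1/2·1/2 = 1/2.
Similarly for Rh via the mother's Rh distribution: P(Rh-) = 3/8.
Independent loci: 1/2 × 3/8 = 3/16.

3/16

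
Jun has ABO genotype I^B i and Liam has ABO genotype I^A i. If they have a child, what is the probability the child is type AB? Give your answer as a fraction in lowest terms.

1/4

ABO cross I^B i × I^A i → offspring phenotypes: 1/4 O, 1/4 A, 1/4 B, 1/4 AB.
So P(type AB) = 1/4.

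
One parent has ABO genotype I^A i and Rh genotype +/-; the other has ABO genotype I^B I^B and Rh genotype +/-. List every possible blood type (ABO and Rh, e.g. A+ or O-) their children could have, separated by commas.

B+, B-, AB+, AB-

Gametes from I^A i × I^B I^B give offspring ABO genotypes I^A I^B, I^B i, i.e. phenotypes B, AB.
Rh cross +/- × +/- → phenotypes Rh+, Rh-.
Combining independently: B+, B-, AB+, AB-.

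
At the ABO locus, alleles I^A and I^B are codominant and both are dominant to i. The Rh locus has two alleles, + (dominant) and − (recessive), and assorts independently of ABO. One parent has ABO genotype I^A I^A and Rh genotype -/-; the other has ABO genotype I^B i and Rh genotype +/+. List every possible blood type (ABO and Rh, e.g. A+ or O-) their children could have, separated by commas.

A+, AB+

Gametes from I^A I^A × I^B i give offspring ABO genotypes I^A I^B, I^A i, i.e. phenotypes A, AB.
Rh cross -/- × +/+ → phenotypes Rh+.
Combining independently: A+, AB+.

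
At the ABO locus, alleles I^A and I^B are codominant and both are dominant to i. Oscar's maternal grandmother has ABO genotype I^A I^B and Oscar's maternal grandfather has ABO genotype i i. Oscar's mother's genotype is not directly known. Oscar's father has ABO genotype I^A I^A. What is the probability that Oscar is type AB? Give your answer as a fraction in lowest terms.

1/4

Oscar's mother's ABO genotype from I^A I^B × i i: 1/2 I^A i, 1/2 I^B i.
Crossing each possibility with the father I^A I^A and summing P(type AB): 1/2·0 + 1/2·1/2 = 1/4.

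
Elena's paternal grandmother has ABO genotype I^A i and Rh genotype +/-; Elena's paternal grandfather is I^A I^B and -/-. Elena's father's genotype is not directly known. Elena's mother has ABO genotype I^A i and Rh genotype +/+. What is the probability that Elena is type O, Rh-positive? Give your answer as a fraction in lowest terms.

1/8

Elena's father's ABO genotype from I^A i × I^A I^B: 1/4 I^A I^A, 1/4 I^A I^B, 1/4 I^A i, 1/4 I^B i.
Crossing each possibility with the mother I^A i and summing P(type O): 1/4·0 + 1/4·0 + 1/4·1/4 + 1/4·1/4 = 1/8.
Similarly for Rh via the father's Rh distribution: P(Rh+) = 1.
Independent loci: 1/8 × 1 = 1/8.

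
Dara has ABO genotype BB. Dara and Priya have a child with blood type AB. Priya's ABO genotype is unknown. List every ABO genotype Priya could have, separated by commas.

For each candidate genotype of Priya, check whether crossing it with BB can produce every observed child phenotype.
  AA → possible child types {AB} ✓
  AB → possible child types {B, AB} ✓
  AO → possible child types {B, AB} ✓
  BB → possible child types {B} ✗
  BO → possible child types {B} ✗
  OO → possible child types {B} ✗

AA, AB, AO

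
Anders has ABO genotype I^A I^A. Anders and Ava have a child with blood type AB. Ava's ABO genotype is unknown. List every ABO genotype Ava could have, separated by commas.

For each candidate genotype of Ava, check whether crossing it with I^A I^A can produce every observed child phenotype.
  I^A I^A → possible child types {A} ✗
  I^A I^B → possible child types {A, AB} ✓
  I^A i → possible child types {A} ✗
  I^B I^B → possible child types {AB} ✓
  I^B i → possible child types {A, AB} ✓
  i i → possible child types {A} ✗

I^A I^B, I^B I^B, I^B i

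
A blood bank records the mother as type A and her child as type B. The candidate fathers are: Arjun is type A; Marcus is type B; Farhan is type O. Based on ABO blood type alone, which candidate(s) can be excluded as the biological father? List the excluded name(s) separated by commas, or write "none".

Arjun, Farhan

A candidate is excluded only if no genotype consistent with his phenotype could produce a type B child with a type A mother.
Arjun (type A): no genotype consistent with that phenotype can produce a type-B child with a type-A mother.
Farhan (type O): no genotype consistent with that phenotype can produce a type-B child with a type-A mother.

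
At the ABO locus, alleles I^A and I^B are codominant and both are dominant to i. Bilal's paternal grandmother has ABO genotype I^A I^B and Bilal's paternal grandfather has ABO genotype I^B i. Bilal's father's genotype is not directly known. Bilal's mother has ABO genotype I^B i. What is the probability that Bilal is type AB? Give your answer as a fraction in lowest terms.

1/8

Bilal's father's ABO genotype from I^A I^B × I^B i: 1/4 I^A I^B, 1/4 I^A i, 1/4 I^B I^B, 1/4 I^B i.
Crossing each possibility with the mother I^B i and summing P(type AB): 1/4·1/4 + 1/4·1/4 + 1/4·0 + 1/4·0 = 1/8.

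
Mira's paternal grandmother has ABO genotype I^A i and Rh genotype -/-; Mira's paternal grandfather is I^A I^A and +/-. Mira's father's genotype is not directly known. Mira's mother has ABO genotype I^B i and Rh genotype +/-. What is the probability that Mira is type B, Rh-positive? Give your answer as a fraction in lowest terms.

5/64

Mira's father's ABO genotype from I^A i × I^A I^A: 1/2 I^A I^A, 1/2 I^A i.
Crossing each possibility with the mother I^B i and summing P(type B): 1/2·0 + 1/2·1/4 = 1/8.
Similarly for Rh via the father's Rh distribution: P(Rh+) = 5/8.
Independent loci: 1/8 × 5/8 = 5/64.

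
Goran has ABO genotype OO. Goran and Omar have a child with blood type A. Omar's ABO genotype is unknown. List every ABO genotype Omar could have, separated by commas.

AA, AB, AO

For each candidate genotype of Omar, check whether crossing it with OO can produce every observed child phenotype.
  AA → possible child types {A} ✓
  AB → possible child types {A, B} ✓
  AO → possible child types {O, A} ✓
  BB → possible child types {B} ✗
  BO → possible child types {O, B} ✗
  OO → possible child types {O} ✗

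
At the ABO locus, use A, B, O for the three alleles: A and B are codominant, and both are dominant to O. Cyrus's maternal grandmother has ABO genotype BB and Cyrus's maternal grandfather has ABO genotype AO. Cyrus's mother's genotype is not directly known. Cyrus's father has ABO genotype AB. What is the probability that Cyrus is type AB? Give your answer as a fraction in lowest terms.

3/8

Cyrus's mother's ABO genotype from BB × AO: 1/2 AB, 1/2 BO.
Crossing each possibility with the father AB and summing P(type AB): 1/2·1/2 + 1/2·1/4 = 3/8.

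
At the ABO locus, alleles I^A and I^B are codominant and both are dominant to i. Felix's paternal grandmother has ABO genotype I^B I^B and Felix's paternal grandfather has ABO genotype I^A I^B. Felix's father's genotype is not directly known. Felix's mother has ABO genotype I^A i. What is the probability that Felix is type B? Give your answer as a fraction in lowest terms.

Felix's father's ABO genotype from I^B I^B × I^A I^B: 1/2 I^A I^B, 1/2 I^B I^B.
Crossing each possibility with the mother I^A i and summing P(type B): 1/2·1/4 + 1/2·1/2 = 3/8.

3/8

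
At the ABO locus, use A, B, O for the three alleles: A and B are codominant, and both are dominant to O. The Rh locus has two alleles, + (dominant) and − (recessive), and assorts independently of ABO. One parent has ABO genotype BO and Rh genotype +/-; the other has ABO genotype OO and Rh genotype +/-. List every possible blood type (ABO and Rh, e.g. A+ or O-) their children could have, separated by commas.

O+, O-, B+, B-

Gametes from BO × OO give offspring ABO genotypes BO, OO, i.e. phenotypes O, B.
Rh cross +/- × +/- → phenotypes Rh+, Rh-.
Combining independently: O+, O-, B+, B-.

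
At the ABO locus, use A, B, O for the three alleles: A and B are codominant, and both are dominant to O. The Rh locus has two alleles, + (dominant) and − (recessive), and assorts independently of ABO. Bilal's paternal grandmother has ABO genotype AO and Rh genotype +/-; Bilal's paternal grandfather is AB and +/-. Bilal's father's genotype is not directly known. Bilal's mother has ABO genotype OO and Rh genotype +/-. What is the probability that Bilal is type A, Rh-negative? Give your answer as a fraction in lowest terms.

1/8

Bilal's father's ABO genotype from AO × AB: 1/4 AA, 1/4 AB, 1/4 AO, 1/4 BO.
Crossing each possibility with the mother OO and summing P(type A): 1/4·1 + 1/4·1/2 + 1/4·1/2 + 1/4·0 = 1/2.
Similarly for Rh via the father's Rh distribution: P(Rh-) = 1/4.
Independent loci: 1/2 × 1/4 = 1/8.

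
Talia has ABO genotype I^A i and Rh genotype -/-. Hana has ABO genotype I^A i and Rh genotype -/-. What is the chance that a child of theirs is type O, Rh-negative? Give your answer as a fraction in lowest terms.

ABO cross I^A i × I^A i → offspring phenotypes: 1/4 O, 3/4 A.
Rh cross -/- × -/- → 1 Rh-.
Independent loci: P(type O, Rh-negative) = 1/4 × 1 = 1/4.

1/4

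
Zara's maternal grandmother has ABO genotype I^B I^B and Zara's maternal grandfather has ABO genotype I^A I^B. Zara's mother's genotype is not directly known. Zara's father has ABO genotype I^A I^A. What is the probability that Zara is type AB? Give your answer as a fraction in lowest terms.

3/4

Zara's mother's ABO genotype from I^B I^B × I^A I^B: 1/2 I^A I^B, 1/2 I^B I^B.
Crossing each possibility with the father I^A I^A and summing P(type AB): 1/2·1/2 + 1/2·1 = 3/4.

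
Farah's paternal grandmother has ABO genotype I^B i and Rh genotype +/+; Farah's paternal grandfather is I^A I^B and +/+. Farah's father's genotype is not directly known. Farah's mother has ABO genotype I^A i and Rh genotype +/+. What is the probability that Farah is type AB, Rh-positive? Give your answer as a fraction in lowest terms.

1/4

Farah's father's ABO genotype from I^B i × I^A I^B: 1/4 I^A I^B, 1/4 I^A i, 1/4 I^B I^B, 1/4 I^B i.
Crossing each possibility with the mother I^A i and summing P(type AB): 1/4·1/4 + 1/4·0 + 1/4·1/2 + 1/4·1/4 = 1/4.
Similarly for Rh via the father's Rh distribution: P(Rh+) = 1.
Independent loci: 1/4 × 1 = 1/4.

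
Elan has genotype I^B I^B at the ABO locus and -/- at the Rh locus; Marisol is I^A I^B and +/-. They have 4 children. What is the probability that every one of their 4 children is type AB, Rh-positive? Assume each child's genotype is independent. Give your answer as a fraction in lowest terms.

ABO cross I^B I^B × I^A I^B → 1/2 B, 1/2 AB.
Rh cross -/- × +/- → 1/2 Rh+, 1/2 Rh-; so P(type AB, Rh-positive) = 1/2 × 1/2 = 1/4 per child.
All 4 independent: (1/4)^4 = 1/256.

1/256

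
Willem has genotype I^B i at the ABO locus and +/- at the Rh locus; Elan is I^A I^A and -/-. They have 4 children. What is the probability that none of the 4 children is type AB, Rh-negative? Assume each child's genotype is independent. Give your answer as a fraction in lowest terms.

81/256

ABO cross I^B i × I^A I^A → 1/2 A, 1/2 AB.
Rh cross +/- × -/- → 1/2 Rh+, 1/2 Rh-; so P(type AB, Rh-negative) = 1/2 × 1/2 = 1/4 per child.
P(not type AB, Rh-negative) = 3/4 for one child; (3/4)^4 = 81/256.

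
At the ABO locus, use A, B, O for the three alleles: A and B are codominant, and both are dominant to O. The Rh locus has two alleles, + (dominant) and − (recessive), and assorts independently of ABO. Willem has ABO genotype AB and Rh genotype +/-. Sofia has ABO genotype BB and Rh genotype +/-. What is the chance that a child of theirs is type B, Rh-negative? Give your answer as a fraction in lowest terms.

ABO cross AB × BB → offspring phenotypes: 1/2 B, 1/2 AB.
Rh cross +/- × +/- → 3/4 Rh+, 1/4 Rh-.
Independent loci: P(type B, Rh-negative) = 1/2 × 1/4 = 1/8.

1/8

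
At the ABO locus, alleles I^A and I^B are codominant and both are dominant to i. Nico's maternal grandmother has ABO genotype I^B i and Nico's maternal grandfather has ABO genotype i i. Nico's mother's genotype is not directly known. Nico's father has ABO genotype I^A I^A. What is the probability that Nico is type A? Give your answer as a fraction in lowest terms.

3/4

Nico's mother's ABO genotype from I^B i × i i: 1/2 I^B i, 1/2 i i.
Crossing each possibility with the father I^A I^A and summing P(type A): 1/2·1/2 + 1/2·1 = 3/4.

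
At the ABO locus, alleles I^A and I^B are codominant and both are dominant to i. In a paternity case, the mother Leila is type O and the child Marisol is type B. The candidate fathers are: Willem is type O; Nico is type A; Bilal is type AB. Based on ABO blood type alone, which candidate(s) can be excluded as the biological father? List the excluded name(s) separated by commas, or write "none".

Willem, Nico

A candidate is excluded only if no genotype consistent with his phenotype could produce a type B child with a type O mother.
Willem (type O): no genotype consistent with that phenotype can produce a type-B child with a type-O mother.
Nico (type A): no genotype consistent with that phenotype can produce a type-B child with a type-O mother.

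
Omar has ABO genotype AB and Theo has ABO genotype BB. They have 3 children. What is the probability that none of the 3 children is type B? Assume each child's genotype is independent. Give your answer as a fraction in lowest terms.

1/8

ABO cross AB × BB → 1/2 B, 1/2 AB.
So P(type B) = 1/2 per child.
P(not type B) = 1/2 for one child; (1/2)^3 = 1/8.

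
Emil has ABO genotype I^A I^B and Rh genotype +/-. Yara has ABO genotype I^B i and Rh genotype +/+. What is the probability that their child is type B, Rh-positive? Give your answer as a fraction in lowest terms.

ABO cross I^A I^B × I^B i → offspring phenotypes: 1/4 A, 1/2 B, 1/4 AB.
Rh cross +/- × +/+ → 1 Rh+.
Independent loci: P(type B, Rh-positive) = 1/2 × 1 = 1/2.

1/2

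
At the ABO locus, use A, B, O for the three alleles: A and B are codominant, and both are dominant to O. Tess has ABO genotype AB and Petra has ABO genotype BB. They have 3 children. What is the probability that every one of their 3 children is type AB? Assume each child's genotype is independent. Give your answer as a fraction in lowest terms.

1/8

ABO cross AB × BB → 1/2 B, 1/2 AB.
So P(type AB) = 1/2 per child.
All 3 independent: (1/2)^3 = 1/8.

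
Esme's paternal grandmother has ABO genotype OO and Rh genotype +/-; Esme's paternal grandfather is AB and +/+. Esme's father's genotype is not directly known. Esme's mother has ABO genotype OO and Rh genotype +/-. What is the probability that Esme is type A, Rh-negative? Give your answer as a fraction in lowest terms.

1/32

Esme's father's ABO genotype from OO × AB: 1/2 AO, 1/2 BO.
Crossing each possibility with the mother OO and summing P(type A): 1/2·1/2 + 1/2·0 = 1/4.
Similarly for Rh via the father's Rh distribution: P(Rh-) = 1/8.
Independent loci: 1/4 × 1/8 = 1/32.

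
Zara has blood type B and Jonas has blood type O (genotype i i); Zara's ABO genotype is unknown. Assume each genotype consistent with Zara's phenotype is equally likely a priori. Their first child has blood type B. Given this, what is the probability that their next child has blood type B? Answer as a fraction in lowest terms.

5/6

Possible genotypes: Zara ∈ {I^B I^B, I^B i}; Jonas ∈ {i i}.
Weight each parental genotype pair by prior × P(type-B child):
  I^B I^B × i i: posterior weight 2/3; P(next child type B) = 1.
  I^B i × i i: posterior weight 1/3; P(next child type B) = 1/2.
Weighted sum = 5/6.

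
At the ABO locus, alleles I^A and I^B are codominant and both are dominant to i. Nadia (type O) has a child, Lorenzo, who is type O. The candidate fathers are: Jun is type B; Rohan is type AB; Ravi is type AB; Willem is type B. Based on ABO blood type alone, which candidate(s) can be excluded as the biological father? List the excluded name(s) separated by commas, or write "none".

A candidate is excluded only if no genotype consistent with his phenotype could produce a type O child with a type O mother.
Rohan (type AB): no genotype consistent with that phenotype can produce a type-O child with a type-O mother.
Ravi (type AB): no genotype consistent with that phenotype can produce a type-O child with a type-O mother.

Rohan, Ravi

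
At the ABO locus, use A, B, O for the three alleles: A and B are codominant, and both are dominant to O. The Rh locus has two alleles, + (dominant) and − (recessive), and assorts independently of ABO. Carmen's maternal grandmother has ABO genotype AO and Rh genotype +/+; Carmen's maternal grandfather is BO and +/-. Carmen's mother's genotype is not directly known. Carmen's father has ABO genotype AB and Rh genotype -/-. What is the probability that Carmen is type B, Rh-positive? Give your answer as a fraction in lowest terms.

Carmen's mother's ABO genotype from AO × BO: 1/4 AB, 1/4 AO, 1/4 BO, 1/4 OO.
Crossing each possibility with the father AB and summing P(type B): 1/4·1/4 + 1/4·1/4 + 1/4·1/2 + 1/4·1/2 = 3/8.
Similarly for Rh via the mother's Rh distribution: P(Rh+) = 3/4.
Independent loci: 3/8 × 3/4 = 9/32.

9/32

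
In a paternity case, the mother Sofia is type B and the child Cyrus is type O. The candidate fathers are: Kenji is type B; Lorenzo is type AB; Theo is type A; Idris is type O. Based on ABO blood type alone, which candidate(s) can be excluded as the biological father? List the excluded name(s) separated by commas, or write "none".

A candidate is excluded only if no genotype consistent with his phenotype could produce a type O child with a type B mother.
Lorenzo (type AB): no genotype consistent with that phenotype can produce a type-O child with a type-B mother.

Lorenzo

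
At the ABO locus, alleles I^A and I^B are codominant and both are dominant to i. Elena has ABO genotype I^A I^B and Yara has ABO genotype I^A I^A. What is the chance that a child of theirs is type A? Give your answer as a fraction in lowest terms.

ABO cross I^A I^B × I^A I^A → offspring phenotypes: 1/2 A, 1/2 AB.
So P(type A) = 1/2.

1/2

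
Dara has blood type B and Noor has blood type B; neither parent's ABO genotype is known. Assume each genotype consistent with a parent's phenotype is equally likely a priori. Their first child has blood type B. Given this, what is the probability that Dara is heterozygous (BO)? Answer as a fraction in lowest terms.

Possible genotypes: Dara ∈ {BB, BO}; Noor ∈ {BB, BO}.
Weight each parental genotype pair by prior × P(type-B child):
  BB × BB: posterior weight 4/15.
  BB × BO: posterior weight 4/15.
  BO × BB: posterior weight 4/15.
  BO × BO: posterior weight 1/5.
Sum the posterior weight over pairs where Dara is BO: 7/15.

7/15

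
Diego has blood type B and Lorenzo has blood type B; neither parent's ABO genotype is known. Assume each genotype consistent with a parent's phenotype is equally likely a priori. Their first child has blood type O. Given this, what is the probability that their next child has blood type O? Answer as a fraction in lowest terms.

1/4

Possible genotypes: Diego ∈ {BB, BO}; Lorenzo ∈ {BB, BO}.
Weight each parental genotype pair by prior × P(type-O child):
  BO × BO: posterior weight 1; P(next child type O) = 1/4.
Weighted sum = 1/4.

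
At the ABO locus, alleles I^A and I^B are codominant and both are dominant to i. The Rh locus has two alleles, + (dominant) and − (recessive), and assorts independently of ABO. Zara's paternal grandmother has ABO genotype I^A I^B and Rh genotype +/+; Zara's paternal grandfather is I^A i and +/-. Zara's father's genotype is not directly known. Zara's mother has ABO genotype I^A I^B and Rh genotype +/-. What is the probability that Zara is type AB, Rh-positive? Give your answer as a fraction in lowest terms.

Zara's father's ABO genotype from I^A I^B × I^A i: 1/4 I^A I^A, 1/4 I^A I^B, 1/4 I^A i, 1/4 I^B i.
Crossing each possibility with the mother I^A I^B and summing P(type AB): 1/4·1/2 + 1/4·1/2 + 1/4·1/4 + 1/4·1/4 = 3/8.
Similarly for Rh via the father's Rh distribution: P(Rh+) = 7/8.
Independent loci: 3/8 × 7/8 = 21/64.

21/64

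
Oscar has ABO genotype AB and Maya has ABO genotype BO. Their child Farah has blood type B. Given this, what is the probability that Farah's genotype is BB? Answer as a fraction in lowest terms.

Cross AB × BO → 1/4 AB, 1/4 AO, 1/4 BB, 1/4 BO.
Type-B genotypes among offspring: BB (1/4), BO (1/4); total 1/2.
P(BB | type B) = (1/4) / (1/2) = 1/2.

1/2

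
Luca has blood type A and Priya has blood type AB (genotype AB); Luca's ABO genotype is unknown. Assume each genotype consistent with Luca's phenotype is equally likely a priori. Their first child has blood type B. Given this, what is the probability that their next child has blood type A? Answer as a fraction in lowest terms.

Possible genotypes: Luca ∈ {AA, AO}; Priya ∈ {AB}.
Weight each parental genotype pair by prior × P(type-B child):
  AO × AB: posterior weight 1; P(next child type A) = 1/2.
Weighted sum = 1/2.

1/2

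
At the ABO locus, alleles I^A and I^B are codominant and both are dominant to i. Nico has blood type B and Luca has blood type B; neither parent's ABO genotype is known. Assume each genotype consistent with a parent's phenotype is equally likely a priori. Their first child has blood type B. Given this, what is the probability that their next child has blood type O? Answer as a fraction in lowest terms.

Possible genotypes: Nico ∈ {I^B I^B, I^B i}; Luca ∈ {I^B I^B, I^B i}.
Weight each parental genotype pair by prior × P(type-B child):
  I^B I^B × I^B I^B: posterior weight 4/15; P(next child type O) = 0.
  I^B I^B × I^B i: posterior weight 4/15; P(next child type O) = 0.
  I^B i × I^B I^B: posterior weight 4/15; P(next child type O) = 0.
  I^B i × I^B i: posterior weight 1/5; P(next child type O) = 1/4.
Weighted sum = 1/20.

1/20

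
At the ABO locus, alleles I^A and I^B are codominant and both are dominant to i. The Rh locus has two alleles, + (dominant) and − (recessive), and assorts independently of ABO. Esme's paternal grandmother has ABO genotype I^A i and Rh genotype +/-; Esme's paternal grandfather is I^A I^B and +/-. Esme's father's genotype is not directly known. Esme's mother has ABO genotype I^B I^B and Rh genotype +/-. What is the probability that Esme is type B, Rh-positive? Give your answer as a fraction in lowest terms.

3/8

Esme's father's ABO genotype from I^A i × I^A I^B: 1/4 I^A I^A, 1/4 I^A I^B, 1/4 I^A i, 1/4 I^B i.
Crossing each possibility with the mother I^B I^B and summing P(type B): 1/4·0 + 1/4·1/2 + 1/4·1/2 + 1/4·1 = 1/2.
Similarly for Rh via the father's Rh distribution: P(Rh+) = 3/4.
Independent loci: 1/2 × 3/4 = 3/8.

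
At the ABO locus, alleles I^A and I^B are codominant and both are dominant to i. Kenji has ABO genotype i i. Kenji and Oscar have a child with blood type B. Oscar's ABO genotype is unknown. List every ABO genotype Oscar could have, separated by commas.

I^A I^B, I^B I^B, I^B i

For each candidate genotype of Oscar, check whether crossing it with i i can produce every observed child phenotype.
  I^A I^A → possible child types {A} ✗
  I^A I^B → possible child types {A, B} ✓
  I^A i → possible child types {O, A} ✗
  I^B I^B → possible child types {B} ✓
  I^B i → possible child types {O, B} ✓
  i i → possible child types {O} ✗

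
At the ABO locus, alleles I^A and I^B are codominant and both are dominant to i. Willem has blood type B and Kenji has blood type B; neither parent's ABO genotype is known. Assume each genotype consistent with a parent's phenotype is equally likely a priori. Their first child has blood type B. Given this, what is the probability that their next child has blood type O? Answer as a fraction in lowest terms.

1/20

Possible genotypes: Willem ∈ {I^B I^B, I^B i}; Kenji ∈ {I^B I^B, I^B i}.
Weight each parental genotype pair by prior × P(type-B child):
  I^B I^B × I^B I^B: posterior weight 4/15; P(next child type O) = 0.
  I^B I^B × I^B i: posterior weight 4/15; P(next child type O) = 0.
  I^B i × I^B I^B: posterior weight 4/15; P(next child type O) = 0.
  I^B i × I^B i: posterior weight 1/5; P(next child type O) = 1/4.
Weighted sum = 1/20.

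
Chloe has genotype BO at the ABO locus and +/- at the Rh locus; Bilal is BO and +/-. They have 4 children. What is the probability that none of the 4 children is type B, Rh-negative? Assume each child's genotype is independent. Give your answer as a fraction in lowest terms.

28561/65536

ABO cross BO × BO → 1/4 O, 3/4 B.
Rh cross +/- × +/- → 3/4 Rh+, 1/4 Rh-; so P(type B, Rh-negative) = 3/4 × 1/4 = 3/16 per child.
P(not type B, Rh-negative) = 13/16 for one child; (13/16)^4 = 28561/65536.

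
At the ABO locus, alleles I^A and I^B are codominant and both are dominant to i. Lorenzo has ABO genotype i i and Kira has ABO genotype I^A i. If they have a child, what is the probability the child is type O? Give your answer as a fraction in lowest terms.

ABO cross i i × I^A i → offspring phenotypes: 1/2 O, 1/2 A.
So P(type O) = 1/2.

1/2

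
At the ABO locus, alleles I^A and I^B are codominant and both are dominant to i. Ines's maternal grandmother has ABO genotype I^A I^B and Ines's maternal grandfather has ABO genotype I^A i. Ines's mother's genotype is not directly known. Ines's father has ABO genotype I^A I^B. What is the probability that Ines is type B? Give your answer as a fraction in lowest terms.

Ines's mother's ABO genotype from I^A I^B × I^A i: 1/4 I^A I^A, 1/4 I^A I^B, 1/4 I^A i, 1/4 I^B i.
Crossing each possibility with the father I^A I^B and summing P(type B): 1/4·0 + 1/4·1/4 + 1/4·1/4 + 1/4·1/2 = 1/4.

1/4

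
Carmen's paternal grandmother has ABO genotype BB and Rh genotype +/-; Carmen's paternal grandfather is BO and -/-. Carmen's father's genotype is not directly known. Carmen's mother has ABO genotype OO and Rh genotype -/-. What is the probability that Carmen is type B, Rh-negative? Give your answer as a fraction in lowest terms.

Carmen's father's ABO genotype from BB × BO: 1/2 BB, 1/2 BO.
Crossing each possibility with the mother OO and summing P(type B): 1/2·1 + 1/2·1/2 = 3/4.
Similarly for Rh via the father's Rh distribution: P(Rh-) = 3/4.
Independent loci: 3/4 × 3/4 = 9/16.

9/16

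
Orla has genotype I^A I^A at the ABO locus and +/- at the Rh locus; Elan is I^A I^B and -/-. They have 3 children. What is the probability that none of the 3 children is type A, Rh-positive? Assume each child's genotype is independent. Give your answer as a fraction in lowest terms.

27/64

ABO cross I^A I^A × I^A I^B → 1/2 A, 1/2 AB.
Rh cross +/- × -/- → 1/2 Rh+, 1/2 Rh-; so P(type A, Rh-positive) = 1/2 × 1/2 = 1/4 per child.
P(not type A, Rh-positive) = 3/4 for one child; (3/4)^3 = 27/64.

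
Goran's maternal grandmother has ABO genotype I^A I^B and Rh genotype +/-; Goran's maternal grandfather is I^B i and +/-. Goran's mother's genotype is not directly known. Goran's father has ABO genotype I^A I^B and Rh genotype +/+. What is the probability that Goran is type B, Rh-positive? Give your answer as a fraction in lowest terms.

Goran's mother's ABO genotype from I^A I^B × I^B i: 1/4 I^A I^B, 1/4 I^A i, 1/4 I^B I^B, 1/4 I^B i.
Crossing each possibility with the father I^A I^B and summing P(type B): 1/4·1/4 + 1/4·1/4 + 1/4·1/2 + 1/4·1/2 = 3/8.
Similarly for Rh via the mother's Rh distribution: P(Rh+) = 1.
Independent loci: 3/8 × 1 = 3/8.

3/8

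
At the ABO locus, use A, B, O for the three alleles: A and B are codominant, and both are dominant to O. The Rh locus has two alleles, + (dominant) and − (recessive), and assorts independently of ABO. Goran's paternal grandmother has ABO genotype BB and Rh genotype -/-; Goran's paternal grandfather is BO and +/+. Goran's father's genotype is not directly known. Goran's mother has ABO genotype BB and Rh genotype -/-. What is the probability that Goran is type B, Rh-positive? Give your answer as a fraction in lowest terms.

Goran's father's ABO genotype from BB × BO: 1/2 BB, 1/2 BO.
Crossing each possibility with the mother BB and summing P(type B): 1/2·1 + 1/2·1 = 1.
Similarly for Rh via the father's Rh distribution: P(Rh+) = 1/2.
Independent loci: 1 × 1/2 = 1/2.

1/2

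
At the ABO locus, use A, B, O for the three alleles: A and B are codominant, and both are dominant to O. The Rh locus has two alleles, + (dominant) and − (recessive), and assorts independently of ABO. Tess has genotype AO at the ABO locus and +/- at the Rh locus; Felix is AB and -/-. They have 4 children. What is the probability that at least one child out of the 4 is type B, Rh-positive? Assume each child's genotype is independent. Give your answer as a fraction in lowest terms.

1695/4096

ABO cross AO × AB → 1/2 A, 1/4 B, 1/4 AB.
Rh cross +/- × -/- → 1/2 Rh+, 1/2 Rh-; so P(type B, Rh-positive) = 1/4 × 1/2 = 1/8 per child.
P(none) = (7/8)^4 = 2401/4096; P(at least one) = 1 − 2401/4096 = 1695/4096.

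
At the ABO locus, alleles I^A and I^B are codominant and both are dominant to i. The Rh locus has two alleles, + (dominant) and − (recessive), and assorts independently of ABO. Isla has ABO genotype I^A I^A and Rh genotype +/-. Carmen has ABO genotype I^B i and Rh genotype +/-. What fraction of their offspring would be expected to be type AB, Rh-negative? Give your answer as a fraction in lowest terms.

ABO cross I^A I^A × I^B i → offspring phenotypes: 1/2 A, 1/2 AB.
Rh cross +/- × +/- → 3/4 Rh+, 1/4 Rh-.
Independent loci: P(type AB, Rh-negative) = 1/2 × 1/4 = 1/8.

1/8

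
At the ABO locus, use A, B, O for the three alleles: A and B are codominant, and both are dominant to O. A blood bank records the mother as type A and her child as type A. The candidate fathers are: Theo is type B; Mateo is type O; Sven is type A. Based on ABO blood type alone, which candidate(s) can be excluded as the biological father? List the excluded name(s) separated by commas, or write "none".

none

A candidate is excluded only if no genotype consistent with his phenotype could produce a type A child with a type A mother.
Every candidate has at least one consistent genotype combination, so none can be excluded.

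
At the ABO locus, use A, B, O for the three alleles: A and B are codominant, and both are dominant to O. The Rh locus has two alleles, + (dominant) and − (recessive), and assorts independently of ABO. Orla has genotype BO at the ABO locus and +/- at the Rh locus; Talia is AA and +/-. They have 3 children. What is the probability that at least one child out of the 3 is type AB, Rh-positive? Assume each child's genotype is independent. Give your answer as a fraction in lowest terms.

ABO cross BO × AA → 1/2 A, 1/2 AB.
Rh cross +/- × +/- → 3/4 Rh+, 1/4 Rh-; so P(type AB, Rh-positive) = 1/2 × 3/4 = 3/8 per child.
P(none) = (5/8)^3 = 125/512; P(at least one) = 1 − 125/512 = 387/512.

387/512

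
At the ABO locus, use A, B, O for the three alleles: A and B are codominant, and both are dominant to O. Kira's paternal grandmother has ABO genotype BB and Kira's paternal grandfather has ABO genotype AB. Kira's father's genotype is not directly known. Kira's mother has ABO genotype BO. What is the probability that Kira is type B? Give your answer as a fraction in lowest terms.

3/4

Kira's father's ABO genotype from BB × AB: 1/2 AB, 1/2 BB.
Crossing each possibility with the mother BO and summing P(type B): 1/2·1/2 + 1/2·1 = 3/4.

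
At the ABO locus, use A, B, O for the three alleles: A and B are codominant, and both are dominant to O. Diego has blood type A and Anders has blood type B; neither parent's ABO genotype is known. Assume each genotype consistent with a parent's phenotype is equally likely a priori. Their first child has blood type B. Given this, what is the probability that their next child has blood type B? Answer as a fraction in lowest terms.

Possible genotypes: Diego ∈ {AA, AO}; Anders ∈ {BB, BO}.
Weight each parental genotype pair by prior × P(type-B child):
  AO × BB: posterior weight 2/3; P(next child type B) = 1/2.
  AO × BO: posterior weight 1/3; P(next child type B) = 1/4.
Weighted sum = 5/12.

5/12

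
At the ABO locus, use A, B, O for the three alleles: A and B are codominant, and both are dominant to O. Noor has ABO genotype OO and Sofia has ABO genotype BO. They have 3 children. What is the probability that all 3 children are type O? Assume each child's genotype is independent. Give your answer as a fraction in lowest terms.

ABO cross OO × BO → 1/2 O, 1/2 B.
So P(type O) = 1/2 per child.
All 3 independent: (1/2)^3 = 1/8.

1/8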